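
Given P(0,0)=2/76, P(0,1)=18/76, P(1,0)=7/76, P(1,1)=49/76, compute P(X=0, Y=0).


Read from table: P(X=0, Y=0) = 2/76 = 1/38

1/38


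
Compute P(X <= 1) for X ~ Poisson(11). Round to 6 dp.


P(X<=1) = e^(-11)*11^0/0! + e^(-11)*11^1/1!
≈ 0.0000167017 + 0.0001837187
= 0.0002004204
≈ 0.000200

0.000200


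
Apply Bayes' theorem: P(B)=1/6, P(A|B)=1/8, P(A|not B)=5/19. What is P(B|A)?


P(A) = P(A|B)P(B) + P(A|B')P(B') = 1/8*1/6 + 5/19*5/6 = 73/304
P(B|A) = P(A|B)P(B)/P(A) = (1/48)/(73/304) = 19/219

19/219


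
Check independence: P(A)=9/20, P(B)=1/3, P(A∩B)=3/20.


P(A)*P(B) = 9/20*1/3 = 3/20
P(A∩B) = 3/20, which equals P(A)P(B), so independent

Yes, A and B are independent


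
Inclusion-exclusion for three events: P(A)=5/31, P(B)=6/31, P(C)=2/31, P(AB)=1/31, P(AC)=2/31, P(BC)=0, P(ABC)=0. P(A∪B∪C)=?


P(A∪B∪C) = P(A)+P(B)+P(C) - P(AB)-P(AC)-P(BC) + P(ABC)
= 5/31+6/31+2/31 - 1/31-2/31-0 + 0
= 10/31

10/31


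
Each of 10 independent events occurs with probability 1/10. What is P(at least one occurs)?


P(at least one) = 1 - P(none)
P(none) = (1 - 1/10)^10 = (9/10)^10 = 3486784401/10000000000
P(at least one) = 1 - 3486784401/10000000000 = 6513215599/10000000000

6513215599/10000000000


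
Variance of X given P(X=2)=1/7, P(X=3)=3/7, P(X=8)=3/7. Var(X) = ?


E[X] = 5, E[X^2] = 223/7
Var(X) = E[X^2] - (E[X])^2 = 223/7 - (5)^2 = 48/7

48/7


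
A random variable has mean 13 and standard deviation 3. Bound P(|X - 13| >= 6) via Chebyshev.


k = 6/3 = 2
Chebyshev: P(|X-mu| >= k*sigma) <= 1/k^2 = 1/2^2 = 1/4

1/4


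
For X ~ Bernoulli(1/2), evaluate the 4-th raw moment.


For Bernoulli: X in {0,1}
E[X^4] = 0^4*(1-1/2) + 1^4*1/2 = 1/2

1/2


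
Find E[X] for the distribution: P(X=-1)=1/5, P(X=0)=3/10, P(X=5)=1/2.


E[X] = sum(x * P(x))
= -1*1/5 + 0*3/10 + 5*1/2
= 23/10

23/10


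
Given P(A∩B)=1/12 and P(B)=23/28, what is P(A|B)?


P(A|B) = P(A∩B)/P(B) = (7/84)/(69/84) = 7/69

7/69


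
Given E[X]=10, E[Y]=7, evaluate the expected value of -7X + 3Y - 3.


E[-7X + 3Y - 3] = -7*E[X] + 3*E[Y] - 3
= (-7)*(10) + (3)*(7) + (-3)
= -70 + 21 - 3 = -52

-52


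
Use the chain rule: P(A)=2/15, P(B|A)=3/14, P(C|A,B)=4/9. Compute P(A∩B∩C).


P(A∩B∩C) = P(A) * P(B|A) * P(C|A∩B)
= 2/15 * 3/14 * 4/9
= 1/35 * 4/9 = 4/315

4/315


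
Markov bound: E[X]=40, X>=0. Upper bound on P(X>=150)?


Markov: P(X >= a) <= E[X]/a
P(X >= 150) <= 40/150 = 4/15

4/15


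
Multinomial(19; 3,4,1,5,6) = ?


19! = 121645100408832000
Denominator: 3!=6 * 4!=24 * 1!=1 * 5!=120 * 6!=720
Coefficient = 121645100408832000 / 12441600 = 9777287520

9777287520


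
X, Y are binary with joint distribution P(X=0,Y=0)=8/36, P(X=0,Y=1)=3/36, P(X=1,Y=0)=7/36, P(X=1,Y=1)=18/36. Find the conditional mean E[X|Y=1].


P(Y=1) = 21/36
E[X|Y=1] = (0*3 + 1*18)/21 = 18/21 = 6/7

6/7


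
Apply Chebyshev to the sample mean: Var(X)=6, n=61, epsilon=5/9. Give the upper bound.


Var(Xbar) = Var(X)/n = 6/61
Chebyshev: P(|Xbar-mu| >= 5/9) <= Var(Xbar)/(5/9)^2 = (6/61)/(25/81) = 486/1525

486/1525


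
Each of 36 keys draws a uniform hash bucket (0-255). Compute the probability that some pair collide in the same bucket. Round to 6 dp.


P(all different) = prod((256-i)/256 for i=0..35) = 0.075524
P(at least one match) = 1 - 0.075524 = 0.924476

0.924476


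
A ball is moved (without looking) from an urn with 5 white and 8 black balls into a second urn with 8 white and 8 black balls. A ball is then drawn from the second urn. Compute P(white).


P(transfer white) = 5/13; P(transfer black) = 8/13
If white transferred: Urn II has 9 white of 17, so P(white|white moved) = 9/17
If black transferred: Urn II has 8 white of 17, so P(white|black moved) = 8/17
By total probability: P(white) = 5/13*9/17 + 8/13*8/17 = 109/221

109/221


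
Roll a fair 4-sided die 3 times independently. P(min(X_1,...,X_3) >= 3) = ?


P(min >= 3) = P(all X_i >= 3) = (P(X_1 >= 3))^3
= (2/4)^3 = (1/2)^3 = 1/8

1/8


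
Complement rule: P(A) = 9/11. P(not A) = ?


P(A') = 1 - P(A) = 1 - 9/11 = 2/11

2/11


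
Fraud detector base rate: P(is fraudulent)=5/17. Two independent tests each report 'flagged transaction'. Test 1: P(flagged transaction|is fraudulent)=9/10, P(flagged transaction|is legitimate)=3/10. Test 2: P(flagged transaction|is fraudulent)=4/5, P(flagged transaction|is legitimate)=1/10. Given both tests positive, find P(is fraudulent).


After test 1: P(+) = 9/10*5/17 + 3/10*12/17 = 81/170
P(B|+) = (9/34)/(81/170) = 5/9
After test 2 (use post1 as new prior): P(+) = 4/5*5/9 + 1/10*4/9 = 22/45
P(B|+,+) = (4/9)/(22/45) = 10/11

10/11


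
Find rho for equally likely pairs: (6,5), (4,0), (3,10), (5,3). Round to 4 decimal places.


Cov(X,Y) = -1.5000, Var(X) = 1.2500, Var(Y) = 13.2500
rho = Cov/(sqrt(VarX)*sqrt(VarY)) = -0.3686

-0.3686


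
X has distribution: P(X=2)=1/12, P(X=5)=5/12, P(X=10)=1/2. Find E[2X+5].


E[2X+5] = sum(g(x)*P(x))
= 9*1/12 + 15*5/12 + 25*1/2
= 39/2

39/2


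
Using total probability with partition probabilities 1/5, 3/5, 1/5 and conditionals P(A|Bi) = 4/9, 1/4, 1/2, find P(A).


P(A) = P(A|B1)P(B1) + P(A|B2)P(B2) + P(A|B3)P(B3)
= 4/9*1/5 + 1/4*3/5 + 1/2*1/5
= 4/45 + 3/20 + 1/10 = 61/180

61/180


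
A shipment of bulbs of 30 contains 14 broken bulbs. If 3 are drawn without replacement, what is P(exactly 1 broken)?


P(X=1) = C(14,1)*C(16,2) / C(30,3)
= 14*120 / 4060
= 1680/4060 = 12/29

12/29


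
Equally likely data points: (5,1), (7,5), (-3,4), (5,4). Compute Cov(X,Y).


E[X]=7/2, E[Y]=7/2, E[XY]=12
Cov(X,Y) = E[XY] - E[X]E[Y] = 12 - 7/2*7/2 = -1/4

-1/4


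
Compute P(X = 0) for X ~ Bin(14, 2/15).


P(X=0) = C(14,0) * p^0 * (1-p)^14
= 1 * 1 * 3937376385699289/29192926025390625
= 3937376385699289/29192926025390625

3937376385699289/29192926025390625


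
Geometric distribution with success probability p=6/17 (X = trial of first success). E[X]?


For geometric (trials until first success), E[X] = 1/p = 1/(6/17) = 17/6

17/6


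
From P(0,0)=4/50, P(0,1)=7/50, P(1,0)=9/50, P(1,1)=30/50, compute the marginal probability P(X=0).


P(X=0) = P(0,0)+P(0,1) = 4/50 + 7/50 = 11/50

11/50


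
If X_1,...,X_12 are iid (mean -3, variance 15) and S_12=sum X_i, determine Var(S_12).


By independence, Var(S_n) = n*Var(X_1) = 12*15 = 180

180


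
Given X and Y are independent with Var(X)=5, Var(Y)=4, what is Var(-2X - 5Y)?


Independence => Cov(X,Y)=0
Var(-2X - 5Y) = (-2)^2*Var(X) + (-5)^2*Var(Y)
= 4*5 + 25*4 = 120

120


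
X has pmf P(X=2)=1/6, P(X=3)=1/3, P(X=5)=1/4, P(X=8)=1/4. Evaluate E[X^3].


E[X^3] = sum(x^3 * P(x))
= 8*1/6 + 27*1/3 + 125*1/4 + 512*1/4
= 2035/12

2035/12


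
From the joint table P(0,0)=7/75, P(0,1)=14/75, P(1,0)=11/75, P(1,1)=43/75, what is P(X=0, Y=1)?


Read from table: P(X=0, Y=1) = 14/75

14/75


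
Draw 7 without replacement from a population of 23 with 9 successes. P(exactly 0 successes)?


P(X=0) = C(9,0)*C(14,7) / C(23,7)
= 1*3432 / 245157
= 3432/245157 = 104/7429

104/7429


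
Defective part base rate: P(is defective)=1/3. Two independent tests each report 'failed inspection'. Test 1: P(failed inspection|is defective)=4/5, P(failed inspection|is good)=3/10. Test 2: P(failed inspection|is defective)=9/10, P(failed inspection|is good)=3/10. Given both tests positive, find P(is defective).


After test 1: P(+) = 4/5*1/3 + 3/10*2/3 = 7/15
P(B|+) = (4/15)/(7/15) = 4/7
After test 2 (use post1 as new prior): P(+) = 9/10*4/7 + 3/10*3/7 = 9/14
P(B|+,+) = (18/35)/(9/14) = 4/5

4/5


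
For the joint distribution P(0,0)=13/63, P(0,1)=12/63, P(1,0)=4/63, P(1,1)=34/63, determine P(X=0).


P(X=0) = P(0,0)+P(0,1) = 13/63 + 12/63 = 25/63

25/63


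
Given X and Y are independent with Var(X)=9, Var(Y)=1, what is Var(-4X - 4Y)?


Independence => Cov(X,Y)=0
Var(-4X - 4Y) = (-4)^2*Var(X) + (-4)^2*Var(Y)
= 16*9 + 16*1 = 160

160


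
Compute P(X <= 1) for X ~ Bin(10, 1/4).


P(X<=1) = P(X=0) + P(X=1)
= 59049/1048576 + 98415/524288
= 255879/1048576

255879/1048576


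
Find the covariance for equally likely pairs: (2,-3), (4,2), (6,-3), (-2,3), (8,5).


E[X]=18/5, E[Y]=4/5, E[XY]=18/5
Cov(X,Y) = E[XY] - E[X]E[Y] = 18/5 - 18/5*4/5 = 18/25

18/25


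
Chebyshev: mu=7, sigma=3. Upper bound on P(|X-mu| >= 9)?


k = 9/3 = 3
Chebyshev: P(|X-mu| >= k*sigma) <= 1/k^2 = 1/3^2 = 1/9

1/9


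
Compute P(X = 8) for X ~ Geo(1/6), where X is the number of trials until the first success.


P(X=8) = (1-p)^7 * p = (5/6)^7 * 1/6
= 78125/279936 * 1/6 = 78125/1679616

78125/1679616


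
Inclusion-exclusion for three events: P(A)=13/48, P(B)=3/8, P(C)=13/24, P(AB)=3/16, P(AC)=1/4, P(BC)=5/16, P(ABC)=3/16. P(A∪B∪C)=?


P(A∪B∪C) = P(A)+P(B)+P(C) - P(AB)-P(AC)-P(BC) + P(ABC)
= 13/48+3/8+13/24 - 3/16-1/4-5/16 + 3/16
= 5/8

5/8


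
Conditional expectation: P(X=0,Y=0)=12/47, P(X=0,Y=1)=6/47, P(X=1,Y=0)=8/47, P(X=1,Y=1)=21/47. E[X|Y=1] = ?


P(Y=1) = 27/47
E[X|Y=1] = (0*6 + 1*21)/27 = 21/27 = 7/9

7/9


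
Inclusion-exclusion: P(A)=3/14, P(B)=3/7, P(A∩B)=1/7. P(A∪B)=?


P(A∪B) = P(A) + P(B) - P(A∩B)
= 3/14 + 3/7 - 1/7 = 1/2

1/2


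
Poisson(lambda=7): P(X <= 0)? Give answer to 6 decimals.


P(X<=0) = e^(-7)*7^0/0!
≈ 0.0009118820
≈ 0.000912

0.000912


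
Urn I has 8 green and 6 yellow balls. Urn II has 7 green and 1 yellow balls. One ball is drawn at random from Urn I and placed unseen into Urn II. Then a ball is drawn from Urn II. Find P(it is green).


P(transfer green) = 8/14 = 4/7; P(transfer yellow) = 3/7
If green transferred: Urn II has 8 green of 9, so P(green|green moved) = 8/9
If yellow transferred: Urn II has 7 green of 9, so P(green|yellow moved) = 7/9
By total probability: P(green) = 4/7*8/9 + 3/7*7/9 = 53/63

53/63


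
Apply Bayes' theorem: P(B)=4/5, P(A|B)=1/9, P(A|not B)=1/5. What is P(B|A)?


P(A) = P(A|B)P(B) + P(A|B')P(B') = 1/9*4/5 + 1/5*1/5 = 29/225
P(B|A) = P(A|B)P(B)/P(A) = (4/45)/(29/225) = 20/29

20/29


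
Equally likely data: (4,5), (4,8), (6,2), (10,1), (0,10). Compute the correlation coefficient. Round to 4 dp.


Cov(X,Y) = -10.1600, Var(X) = 10.5600, Var(Y) = 11.7600
rho = Cov/(sqrt(VarX)*sqrt(VarY)) = -0.9117

-0.9117


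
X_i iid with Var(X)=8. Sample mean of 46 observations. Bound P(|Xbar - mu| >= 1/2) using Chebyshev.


Var(Xbar) = Var(X)/n = 8/46
Chebyshev: P(|Xbar-mu| >= 1/2) <= Var(Xbar)/(1/2)^2 = (4/23)/(1/4) = 16/23

16/23


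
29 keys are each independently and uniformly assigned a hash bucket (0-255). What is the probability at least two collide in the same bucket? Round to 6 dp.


P(all different) = prod((256-i)/256 for i=0..28) = 0.192376
P(at least one match) = 1 - 0.192376 = 0.807624

0.807624


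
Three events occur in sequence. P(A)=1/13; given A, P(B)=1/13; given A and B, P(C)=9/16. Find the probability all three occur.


P(A∩B∩C) = P(A) * P(B|A) * P(C|A∩B)
= 1/13 * 1/13 * 9/16
= 1/169 * 9/16 = 9/2704

9/2704


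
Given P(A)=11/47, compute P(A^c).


P(A') = 1 - P(A) = 1 - 11/47 = 36/47

36/47


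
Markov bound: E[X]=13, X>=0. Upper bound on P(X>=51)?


Markov: P(X >= a) <= E[X]/a
P(X >= 51) <= 13/51

13/51


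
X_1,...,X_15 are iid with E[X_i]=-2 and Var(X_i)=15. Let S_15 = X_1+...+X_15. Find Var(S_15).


By independence, Var(S_n) = n*Var(X_1) = 15*15 = 225

225


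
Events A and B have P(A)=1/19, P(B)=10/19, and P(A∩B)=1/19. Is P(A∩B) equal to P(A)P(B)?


P(A)*P(B) = 1/19*10/19 = 10/361
P(A∩B) = 1/19 != 10/361, so not independent

No, A and B are not independent


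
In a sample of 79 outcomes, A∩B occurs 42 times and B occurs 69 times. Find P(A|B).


P(A|B) = P(A∩B)/P(B) = (42/79)/(69/79) = 42/69 = 14/23

14/23


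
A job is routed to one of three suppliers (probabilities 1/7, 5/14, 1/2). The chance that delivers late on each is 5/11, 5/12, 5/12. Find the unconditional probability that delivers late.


P(A) = P(A|B1)P(B1) + P(A|B2)P(B2) + P(A|B3)P(B3)
= 5/11*1/7 + 5/12*5/14 + 5/12*1/2
= 5/77 + 25/168 + 5/24 = 65/154

65/154


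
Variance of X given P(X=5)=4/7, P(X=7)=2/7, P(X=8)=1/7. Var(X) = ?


E[X] = 6, E[X^2] = 262/7
Var(X) = E[X^2] - (E[X])^2 = 262/7 - (6)^2 = 10/7

10/7


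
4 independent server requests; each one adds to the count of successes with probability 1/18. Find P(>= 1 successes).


P(at least one) = 1 - P(none)
P(none) = (1 - 1/18)^4 = (17/18)^4 = 83521/104976
P(at least one) = 1 - 83521/104976 = 21455/104976

21455/104976


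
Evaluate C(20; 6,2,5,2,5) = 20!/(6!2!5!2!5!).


20! = 2432902008176640000
Denominator: 6!=720 * 2!=2 * 5!=120 * 2!=2 * 5!=120
Coefficient = 2432902008176640000 / 41472000 = 58663725120

58663725120


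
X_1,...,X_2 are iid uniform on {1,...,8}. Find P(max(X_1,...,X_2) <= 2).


P(max <= 2) = P(all X_i <= 2) = (P(X_1 <= 2))^2
= (2/8)^2 = (1/4)^2 = 1/16

1/16


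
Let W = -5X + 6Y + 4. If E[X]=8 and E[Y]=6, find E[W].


E[-5X + 6Y + 4] = -5*E[X] + 6*E[Y] + 4
= (-5)*(8) + (6)*(6) + (4)
= -40 + 36 + 4 = 0

0


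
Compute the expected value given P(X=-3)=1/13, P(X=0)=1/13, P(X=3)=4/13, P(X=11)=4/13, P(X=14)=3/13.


E[X] = sum(x * P(x))
= -3*1/13 + 0*1/13 + 3*4/13 + 11*4/13 + 14*3/13
= 95/13

95/13


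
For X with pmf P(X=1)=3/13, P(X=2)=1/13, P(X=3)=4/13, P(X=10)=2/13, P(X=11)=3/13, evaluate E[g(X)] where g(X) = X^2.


E[X^2] = sum(g(x)*P(x))
= 1*3/13 + 4*1/13 + 9*4/13 + 100*2/13 + 121*3/13
= 606/13

606/13


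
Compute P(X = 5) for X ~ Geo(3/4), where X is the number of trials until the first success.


P(X=5) = (1-p)^4 * p = (1/4)^4 * 3/4
= 1/256 * 3/4 = 3/1024

3/1024


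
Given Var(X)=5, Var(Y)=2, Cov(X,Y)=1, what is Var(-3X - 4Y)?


Var(-3X - 4Y) = (-3)^2*Var(X) + (-4)^2*Var(Y) + 2*(-3)*(-4)*Cov(X,Y)
= 9*5 + 16*2 + 24*1
= 45 + 32 + 24 = 101

101


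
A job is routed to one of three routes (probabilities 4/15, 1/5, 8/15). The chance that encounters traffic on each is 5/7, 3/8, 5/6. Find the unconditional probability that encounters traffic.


P(A) = P(A|B1)P(B1) + P(A|B2)P(B2) + P(A|B3)P(B3)
= 5/7*4/15 + 3/8*1/5 + 5/6*8/15
= 4/21 + 3/40 + 4/9 = 1789/2520

1789/2520


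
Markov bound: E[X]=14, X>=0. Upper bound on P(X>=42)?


Markov: P(X >= a) <= E[X]/a
P(X >= 42) <= 14/42 = 1/3

1/3


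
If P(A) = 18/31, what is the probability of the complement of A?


P(A') = 1 - P(A) = 1 - 18/31 = 13/31

13/31


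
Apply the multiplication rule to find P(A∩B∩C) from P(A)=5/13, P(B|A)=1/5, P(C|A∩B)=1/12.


P(A∩B∩C) = P(A) * P(B|A) * P(C|A∩B)
= 5/13 * 1/5 * 1/12
= 1/13 * 1/12 = 1/156

1/156


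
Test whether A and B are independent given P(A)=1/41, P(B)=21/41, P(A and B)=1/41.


P(A)*P(B) = 1/41*21/41 = 21/1681
P(A∩B) = 1/41 != 21/1681, so not independent

No, A and B are not independent


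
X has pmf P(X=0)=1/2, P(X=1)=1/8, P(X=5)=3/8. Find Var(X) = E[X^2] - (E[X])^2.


E[X] = 2, E[X^2] = 19/2
Var(X) = E[X^2] - (E[X])^2 = 19/2 - (2)^2 = 11/2

11/2


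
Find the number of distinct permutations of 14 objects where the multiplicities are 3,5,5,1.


14! = 87178291200
Denominator: 3!=6 * 5!=120 * 5!=120 * 1!=1
Coefficient = 87178291200 / 86400 = 1009008

1009008


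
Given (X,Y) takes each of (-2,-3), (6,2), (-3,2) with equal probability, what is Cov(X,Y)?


E[X]=1/3, E[Y]=1/3, E[XY]=4
Cov(X,Y) = E[XY] - E[X]E[Y] = 4 - 1/3*1/3 = 35/9

35/9


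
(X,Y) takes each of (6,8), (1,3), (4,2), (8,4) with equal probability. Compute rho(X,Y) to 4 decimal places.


Cov(X,Y) = 2.5625, Var(X) = 6.6875, Var(Y) = 5.1875
rho = Cov/(sqrt(VarX)*sqrt(VarY)) = 0.4351

0.4351


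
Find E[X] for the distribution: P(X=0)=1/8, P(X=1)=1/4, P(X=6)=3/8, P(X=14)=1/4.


E[X] = sum(x * P(x))
= 0*1/8 + 1*1/4 + 6*3/8 + 14*1/4
= 6

6


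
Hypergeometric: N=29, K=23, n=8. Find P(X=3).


P(X=3) = C(23,3)*C(6,5) / C(29,8)
= 1771*6 / 4292145
= 10626/4292145 = 14/5655

14/5655


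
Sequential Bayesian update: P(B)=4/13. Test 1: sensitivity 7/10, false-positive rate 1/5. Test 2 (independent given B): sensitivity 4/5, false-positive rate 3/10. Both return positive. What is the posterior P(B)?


After test 1: P(+) = 7/10*4/13 + 1/5*9/13 = 23/65
P(B|+) = (14/65)/(23/65) = 14/23
After test 2 (use post1 as new prior): P(+) = 4/5*14/23 + 3/10*9/23 = 139/230
P(B|+,+) = (56/115)/(139/230) = 112/139

112/139


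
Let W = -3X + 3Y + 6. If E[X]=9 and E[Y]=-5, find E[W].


E[-3X + 3Y + 6] = -3*E[X] + 3*E[Y] + 6
= (-3)*(9) + (3)*(-5) + (6)
= -27 - 15 + 6 = -36

-36


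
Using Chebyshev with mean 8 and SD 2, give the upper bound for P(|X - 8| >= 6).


k = 6/2 = 3
Chebyshev: P(|X-mu| >= k*sigma) <= 1/k^2 = 1/3^2 = 1/9

1/9


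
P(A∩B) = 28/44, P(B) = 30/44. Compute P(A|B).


P(A|B) = P(A∩B)/P(B) = (28/44)/(30/44) = 28/30 = 14/15

14/15


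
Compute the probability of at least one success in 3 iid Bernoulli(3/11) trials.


P(at least one) = 1 - P(none)
P(none) = (1 - 3/11)^3 = (8/11)^3 = 512/1331
P(at least one) = 1 - 512/1331 = 819/1331

819/1331


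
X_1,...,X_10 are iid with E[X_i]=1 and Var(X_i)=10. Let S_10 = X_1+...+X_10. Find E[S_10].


E[S_n] = n*E[X_1] = 10*1 = 10

10


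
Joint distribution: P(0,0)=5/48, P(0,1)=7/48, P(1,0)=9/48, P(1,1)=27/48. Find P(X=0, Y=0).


Read from table: P(X=0, Y=0) = 5/48

5/48


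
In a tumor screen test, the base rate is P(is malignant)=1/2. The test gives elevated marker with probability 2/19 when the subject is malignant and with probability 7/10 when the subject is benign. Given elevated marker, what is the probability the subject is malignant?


P(A) = P(A|B)P(B) + P(A|B')P(B') = 2/19*1/2 + 7/10*1/2 = 153/380
P(B|A) = P(A|B)P(B)/P(A) = (1/19)/(153/380) = 20/153

20/153


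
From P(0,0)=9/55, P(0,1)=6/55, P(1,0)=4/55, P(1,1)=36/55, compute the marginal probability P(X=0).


P(X=0) = P(0,0)+P(0,1) = 9/55 + 6/55 = 15/55 = 3/11

3/11


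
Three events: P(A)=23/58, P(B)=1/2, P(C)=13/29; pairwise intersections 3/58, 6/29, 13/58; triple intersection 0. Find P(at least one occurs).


P(A∪B∪C) = P(A)+P(B)+P(C) - P(AB)-P(AC)-P(BC) + P(ABC)
= 23/58+1/2+13/29 - 3/58-6/29-13/58 + 0
= 25/29

25/29


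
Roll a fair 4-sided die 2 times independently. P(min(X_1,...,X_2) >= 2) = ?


P(min >= 2) = P(all X_i >= 2) = (P(X_1 >= 2))^2
= (3/4)^2 = 9/16

9/16


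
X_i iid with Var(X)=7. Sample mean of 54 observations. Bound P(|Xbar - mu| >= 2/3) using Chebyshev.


Var(Xbar) = Var(X)/n = 7/54
Chebyshev: P(|Xbar-mu| >= 2/3) <= Var(Xbar)/(2/3)^2 = (7/54)/(4/9) = 7/24

7/24


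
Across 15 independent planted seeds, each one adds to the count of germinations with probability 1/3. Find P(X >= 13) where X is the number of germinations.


P(X>=13) = P(X=13) + P(X=14) + P(X=15)
= 140/4782969 + 10/4782969 + 1/14348907
= 451/14348907

451/14348907


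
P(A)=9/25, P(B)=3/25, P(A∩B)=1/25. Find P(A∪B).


P(A∪B) = P(A) + P(B) - P(A∩B)
= 9/25 + 3/25 - 1/25 = 11/25

11/25


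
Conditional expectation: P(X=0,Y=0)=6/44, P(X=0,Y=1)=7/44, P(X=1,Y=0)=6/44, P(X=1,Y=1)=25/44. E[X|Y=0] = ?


P(Y=0) = 12/44
E[X|Y=0] = (0*6 + 1*6)/12 = 6/12 = 1/2

1/2


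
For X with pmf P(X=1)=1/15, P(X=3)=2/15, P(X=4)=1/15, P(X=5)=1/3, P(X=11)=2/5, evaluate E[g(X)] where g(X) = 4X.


E[4X] = sum(g(x)*P(x))
= 4*1/15 + 12*2/15 + 16*1/15 + 20*1/3 + 44*2/5
= 136/5

136/5


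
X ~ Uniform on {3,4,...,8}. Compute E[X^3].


E[X^3] = (1/6) * sum(x^3 for x=3..8)
= 1287/6 = 429/2

429/2


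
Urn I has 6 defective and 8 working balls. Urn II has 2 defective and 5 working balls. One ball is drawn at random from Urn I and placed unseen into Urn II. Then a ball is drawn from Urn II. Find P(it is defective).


P(transfer defective) = 6/14 = 3/7; P(transfer working) = 4/7
If defective transferred: Urn II has 3 defective of 8, so P(defective|defective moved) = 3/8
If working transferred: Urn II has 2 defective of 8, so P(defective|working moved) = 1/4
By total probability: P(defective) = 3/7*3/8 + 4/7*1/4 = 17/56

17/56


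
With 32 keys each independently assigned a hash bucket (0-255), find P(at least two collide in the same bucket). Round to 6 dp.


P(all different) = prod((256-i)/256 for i=0..31) = 0.132357
P(at least one match) = 1 - 0.132357 = 0.867643

0.867643


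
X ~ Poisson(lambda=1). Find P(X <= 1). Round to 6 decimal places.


P(X<=1) = e^(-1)*1^0/0! + e^(-1)*1^1/1!
≈ 0.3678794412 + 0.3678794412
= 0.7357588824
≈ 0.735759

0.735759


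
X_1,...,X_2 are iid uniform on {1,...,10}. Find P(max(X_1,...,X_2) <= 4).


P(max <= 4) = P(all X_i <= 4) = (P(X_1 <= 4))^2
= (4/10)^2 = (2/5)^2 = 4/25

4/25


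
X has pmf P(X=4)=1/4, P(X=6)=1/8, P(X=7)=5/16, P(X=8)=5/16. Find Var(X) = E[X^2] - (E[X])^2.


E[X] = 103/16, E[X^2] = 701/16
Var(X) = E[X^2] - (E[X])^2 = 701/16 - (103/16)^2 = 607/256

607/256


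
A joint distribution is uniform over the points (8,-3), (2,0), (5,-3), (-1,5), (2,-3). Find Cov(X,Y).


E[X]=16/5, E[Y]=-4/5, E[XY]=-10
Cov(X,Y) = E[XY] - E[X]E[Y] = -10 - 16/5*-4/5 = -186/25

-186/25


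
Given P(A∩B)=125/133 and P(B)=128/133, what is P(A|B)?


P(A|B) = P(A∩B)/P(B) = (125/133)/(128/133) = 125/128

125/128


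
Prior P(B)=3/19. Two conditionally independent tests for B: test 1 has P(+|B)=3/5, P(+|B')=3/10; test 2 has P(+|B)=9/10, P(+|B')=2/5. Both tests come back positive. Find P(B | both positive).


After test 1: P(+) = 3/5*3/19 + 3/10*16/19 = 33/95
P(B|+) = (9/95)/(33/95) = 3/11
After test 2 (use post1 as new prior): P(+) = 9/10*3/11 + 2/5*8/11 = 59/110
P(B|+,+) = (27/110)/(59/110) = 27/59

27/59


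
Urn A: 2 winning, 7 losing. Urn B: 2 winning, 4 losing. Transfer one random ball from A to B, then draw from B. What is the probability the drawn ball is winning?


P(transfer winning) = 2/9; P(transfer losing) = 7/9
If winning transferred: Urn II has 3 winning of 7, so P(winning|winning moved) = 3/7
If losing transferred: Urn II has 2 winning of 7, so P(winning|losing moved) = 2/7
By total probability: P(winning) = 2/9*3/7 + 7/9*2/7 = 20/63

20/63


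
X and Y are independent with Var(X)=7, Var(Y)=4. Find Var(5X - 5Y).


Independence => Cov(X,Y)=0
Var(5X - 5Y) = 5^2*Var(X) + (-5)^2*Var(Y)
= 25*7 + 25*4 = 275

275


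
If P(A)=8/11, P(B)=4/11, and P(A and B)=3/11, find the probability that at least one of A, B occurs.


P(A∪B) = P(A) + P(B) - P(A∩B)
= 8/11 + 4/11 - 3/11 = 9/11

9/11


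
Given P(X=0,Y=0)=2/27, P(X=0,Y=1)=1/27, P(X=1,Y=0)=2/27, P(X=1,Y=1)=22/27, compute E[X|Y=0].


P(Y=0) = 4/27
E[X|Y=0] = (0*2 + 1*2)/4 = 2/4 = 1/2

1/2


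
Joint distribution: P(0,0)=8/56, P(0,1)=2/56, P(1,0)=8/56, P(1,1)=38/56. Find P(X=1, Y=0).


Read from table: P(X=1, Y=0) = 8/56 = 1/7

1/7


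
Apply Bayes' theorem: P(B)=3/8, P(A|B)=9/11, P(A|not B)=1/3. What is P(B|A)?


P(A) = P(A|B)P(B) + P(A|B')P(B') = 9/11*3/8 + 1/3*5/8 = 17/33
P(B|A) = P(A|B)P(B)/P(A) = (27/88)/(17/33) = 81/136

81/136


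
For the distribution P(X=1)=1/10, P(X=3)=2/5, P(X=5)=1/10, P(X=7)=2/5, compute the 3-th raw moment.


E[X^3] = sum(x^3 * P(x))
= 1*1/10 + 27*2/5 + 125*1/10 + 343*2/5
= 803/5

803/5


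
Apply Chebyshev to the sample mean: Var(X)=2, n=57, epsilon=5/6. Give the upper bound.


Var(Xbar) = Var(X)/n = 2/57
Chebyshev: P(|Xbar-mu| >= 5/6) <= Var(Xbar)/(5/6)^2 = (2/57)/(25/36) = 24/475

24/475


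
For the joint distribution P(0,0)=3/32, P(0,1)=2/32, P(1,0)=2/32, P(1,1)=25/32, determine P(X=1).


P(X=1) = P(1,0)+P(1,1) = 2/32 + 25/32 = 27/32

27/32


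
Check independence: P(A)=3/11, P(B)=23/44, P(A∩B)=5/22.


P(A)*P(B) = 3/11*23/44 = 69/484
P(A∩B) = 5/22 != 69/484, so not independent

No, A and B are not independent


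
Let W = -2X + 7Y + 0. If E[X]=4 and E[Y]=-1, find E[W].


E[-2X + 7Y + 0] = -2*E[X] + 7*E[Y] + 0
= (-2)*(4) + (7)*(-1) + (0)
= -8 - 7 + 0 = -15

-15


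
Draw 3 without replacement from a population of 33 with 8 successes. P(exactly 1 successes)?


P(X=1) = C(8,1)*C(25,2) / C(33,3)
= 8*300 / 5456
= 2400/5456 = 150/341

150/341


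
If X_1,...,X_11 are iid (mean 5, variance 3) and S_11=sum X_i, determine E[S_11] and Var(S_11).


E[S_n] = n*mu = 11*5 = 55
Var(S_n) = n*sigma^2 = 11*3 = 33

E[S_11]=55, Var(S_11)=33


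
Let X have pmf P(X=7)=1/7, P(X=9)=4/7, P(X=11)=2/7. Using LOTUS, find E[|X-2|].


E[|X-2|] = sum(g(x)*P(x))
= 5*1/7 + 7*4/7 + 9*2/7
= 51/7

51/7


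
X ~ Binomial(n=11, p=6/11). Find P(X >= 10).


P(X>=10) = P(X=10) + P(X=11)
= 302330880/25937424601 + 362797056/285311670611
= 3688436736/285311670611

3688436736/285311670611


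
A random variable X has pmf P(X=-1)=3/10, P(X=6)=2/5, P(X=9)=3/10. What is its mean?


E[X] = sum(x * P(x))
= -1*3/10 + 6*2/5 + 9*3/10
= 24/5

24/5


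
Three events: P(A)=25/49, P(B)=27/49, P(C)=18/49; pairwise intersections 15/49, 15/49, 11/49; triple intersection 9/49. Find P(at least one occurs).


P(A∪B∪C) = P(A)+P(B)+P(C) - P(AB)-P(AC)-P(BC) + P(ABC)
= 25/49+27/49+18/49 - 15/49-15/49-11/49 + 9/49
= 38/49

38/49


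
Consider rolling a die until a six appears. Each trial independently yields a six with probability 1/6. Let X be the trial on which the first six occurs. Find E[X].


For geometric (trials until first success), E[X] = 1/p = 1/(1/6) = 6

6


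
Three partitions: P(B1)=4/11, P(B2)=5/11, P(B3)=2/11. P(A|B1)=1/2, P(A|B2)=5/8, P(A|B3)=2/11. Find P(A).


P(A) = P(A|B1)P(B1) + P(A|B2)P(B2) + P(A|B3)P(B3)
= 1/2*4/11 + 5/8*5/11 + 2/11*2/11
= 2/11 + 25/88 + 4/121 = 483/968

483/968


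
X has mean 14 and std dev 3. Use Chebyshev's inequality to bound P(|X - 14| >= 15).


k = 15/3 = 5
Chebyshev: P(|X-mu| >= k*sigma) <= 1/k^2 = 1/5^2 = 1/25

1/25


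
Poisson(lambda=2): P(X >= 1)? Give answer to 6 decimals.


P(X>=1) = 1 - P(X<=0) = 1 - (e^(-2)*2^0/0!)
≈ 1 - 0.1353352832 = 0.8646647168
≈ 0.864665

0.864665


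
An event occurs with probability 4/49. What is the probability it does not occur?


P(A') = 1 - P(A) = 1 - 4/49 = 45/49

45/49


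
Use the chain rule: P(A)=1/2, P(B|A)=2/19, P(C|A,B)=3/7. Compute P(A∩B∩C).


P(A∩B∩C) = P(A) * P(B|A) * P(C|A∩B)
= 1/2 * 2/19 * 3/7
= 1/19 * 3/7 = 3/133

3/133


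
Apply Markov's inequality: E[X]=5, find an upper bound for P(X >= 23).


Markov: P(X >= a) <= E[X]/a
P(X >= 23) <= 5/23

5/23


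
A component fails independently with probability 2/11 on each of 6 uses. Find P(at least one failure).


P(at least one) = 1 - P(none)
P(none) = (1 - 2/11)^6 = (9/11)^6 = 531441/1771561
P(at least one) = 1 - 531441/1771561 = 1240120/1771561

1240120/1771561


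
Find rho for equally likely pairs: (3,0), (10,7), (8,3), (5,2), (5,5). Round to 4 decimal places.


Cov(X,Y) = 4.7200, Var(X) = 6.1600, Var(Y) = 5.8400
rho = Cov/(sqrt(VarX)*sqrt(VarY)) = 0.7869

0.7869


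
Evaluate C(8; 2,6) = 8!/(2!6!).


8! = 40320
Denominator: 2!=2 * 6!=720
Coefficient = 40320 / 1440 = 28

28


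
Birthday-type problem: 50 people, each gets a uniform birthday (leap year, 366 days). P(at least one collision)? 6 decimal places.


P(all different) = prod((366-i)/366 for i=0..49) = 0.029927
P(at least one match) = 1 - 0.029927 = 0.970073

0.970073


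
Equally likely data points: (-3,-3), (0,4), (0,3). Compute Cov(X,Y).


E[X]=-1, E[Y]=4/3, E[XY]=3
Cov(X,Y) = E[XY] - E[X]E[Y] = 3 + 1*4/3 = 13/3

13/3


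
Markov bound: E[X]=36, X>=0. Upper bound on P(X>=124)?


Markov: P(X >= a) <= E[X]/a
P(X >= 124) <= 36/124 = 9/31

9/31


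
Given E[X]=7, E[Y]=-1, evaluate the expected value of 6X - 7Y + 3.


E[6X - 7Y + 3] = 6*E[X] - 7*E[Y] + 3
= (6)*(7) + (-7)*(-1) + (3)
= 42 + 7 + 3 = 52

52


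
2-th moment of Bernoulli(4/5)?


For Bernoulli: X in {0,1}
E[X^2] = 0^2*(1-4/5) + 1^2*4/5 = 4/5

4/5


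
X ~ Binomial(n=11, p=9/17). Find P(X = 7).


P(X=7) = C(11,7) * p^7 * (1-p)^4
= 330 * 4782969/410338673 * 4096/83521
= 6465043537920/34271896307633

6465043537920/34271896307633


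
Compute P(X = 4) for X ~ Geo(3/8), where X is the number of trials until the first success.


P(X=4) = (1-p)^3 * p = (5/8)^3 * 3/8
= 125/512 * 3/8 = 375/4096

375/4096


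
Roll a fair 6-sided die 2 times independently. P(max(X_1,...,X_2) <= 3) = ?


P(max <= 3) = P(all X_i <= 3) = (P(X_1 <= 3))^2
= (3/6)^2 = (1/2)^2 = 1/4

1/4


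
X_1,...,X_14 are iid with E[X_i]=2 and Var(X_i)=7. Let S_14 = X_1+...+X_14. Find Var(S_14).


By independence, Var(S_n) = n*Var(X_1) = 14*7 = 98

98


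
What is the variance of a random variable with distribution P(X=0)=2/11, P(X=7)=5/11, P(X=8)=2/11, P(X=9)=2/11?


E[X] = 69/11, E[X^2] = 535/11
Var(X) = E[X^2] - (E[X])^2 = 535/11 - (69/11)^2 = 1124/121

1124/121


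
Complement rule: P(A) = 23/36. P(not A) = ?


P(A') = 1 - P(A) = 1 - 23/36 = 13/36

13/36


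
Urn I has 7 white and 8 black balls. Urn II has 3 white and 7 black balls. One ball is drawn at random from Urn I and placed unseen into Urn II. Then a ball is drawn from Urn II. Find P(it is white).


P(transfer white) = 7/15; P(transfer black) = 8/15
If white transferred: Urn II has 4 white of 11, so P(white|white moved) = 4/11
If black transferred: Urn II has 3 white of 11, so P(white|black moved) = 3/11
By total probability: P(white) = 7/15*4/11 + 8/15*3/11 = 52/165

52/165


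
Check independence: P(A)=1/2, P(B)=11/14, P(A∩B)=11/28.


P(A)*P(B) = 1/2*11/14 = 11/28
P(A∩B) = 11/28, which equals P(A)P(B), so independent

Yes, A and B are independent


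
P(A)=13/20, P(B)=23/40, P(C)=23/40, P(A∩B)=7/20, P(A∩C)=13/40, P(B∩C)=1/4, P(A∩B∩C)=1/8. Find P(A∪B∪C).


P(A∪B∪C) = P(A)+P(B)+P(C) - P(AB)-P(AC)-P(BC) + P(ABC)
= 13/20+23/40+23/40 - 7/20-13/40-1/4 + 1/8
= 1

1


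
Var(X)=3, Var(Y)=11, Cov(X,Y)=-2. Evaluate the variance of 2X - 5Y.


Var(2X - 5Y) = 2^2*Var(X) + (-5)^2*Var(Y) + 2*2*(-5)*Cov(X,Y)
= 4*3 + 25*11 - 20*(-2)
= 12 + 275 + 40 = 327

327


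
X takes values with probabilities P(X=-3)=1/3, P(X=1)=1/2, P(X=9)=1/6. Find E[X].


E[X] = sum(x * P(x))
= -3*1/3 + 1*1/2 + 9*1/6
= 1

1


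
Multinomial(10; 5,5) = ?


10! = 3628800
Denominator: 5!=120 * 5!=120
Coefficient = 3628800 / 14400 = 252

252


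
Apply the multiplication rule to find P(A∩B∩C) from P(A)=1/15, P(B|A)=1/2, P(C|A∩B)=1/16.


P(A∩B∩C) = P(A) * P(B|A) * P(C|A∩B)
= 1/15 * 1/2 * 1/16
= 1/30 * 1/16 = 1/480

1/480


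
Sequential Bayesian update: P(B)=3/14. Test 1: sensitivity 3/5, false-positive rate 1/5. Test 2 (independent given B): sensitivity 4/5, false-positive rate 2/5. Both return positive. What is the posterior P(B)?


After test 1: P(+) = 3/5*3/14 + 1/5*11/14 = 2/7
P(B|+) = (9/70)/(2/7) = 9/20
After test 2 (use post1 as new prior): P(+) = 4/5*9/20 + 2/5*11/20 = 29/50
P(B|+,+) = (9/25)/(29/50) = 18/29

18/29


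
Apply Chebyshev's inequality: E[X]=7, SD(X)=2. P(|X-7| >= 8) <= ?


k = 8/2 = 4
Chebyshev: P(|X-mu| >= k*sigma) <= 1/k^2 = 1/4^2 = 1/16

1/16


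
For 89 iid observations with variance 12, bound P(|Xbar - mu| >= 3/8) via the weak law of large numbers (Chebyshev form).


Var(Xbar) = Var(X)/n = 12/89
Chebyshev: P(|Xbar-mu| >= 3/8) <= Var(Xbar)/(3/8)^2 = (12/89)/(9/64) = 256/267

256/267


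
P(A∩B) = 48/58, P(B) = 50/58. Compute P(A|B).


P(A|B) = P(A∩B)/P(B) = (48/58)/(50/58) = 48/50 = 24/25

24/25


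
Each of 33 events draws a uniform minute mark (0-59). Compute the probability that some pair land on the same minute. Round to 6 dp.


P(all different) = prod((60-i)/60 for i=0..32) = 0.000016
P(at least one match) = 1 - 0.000016 = 0.999984

0.999984


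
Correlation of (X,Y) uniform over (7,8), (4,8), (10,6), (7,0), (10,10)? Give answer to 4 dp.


Cov(X,Y) = 0.9600, Var(X) = 5.0400, Var(Y) = 11.8400
rho = Cov/(sqrt(VarX)*sqrt(VarY)) = 0.1243

0.1243


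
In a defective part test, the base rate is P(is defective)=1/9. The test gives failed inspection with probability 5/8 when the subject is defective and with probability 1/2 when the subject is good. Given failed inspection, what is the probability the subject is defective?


P(A) = P(A|B)P(B) + P(A|B')P(B') = 5/8*1/9 + 1/2*8/9 = 37/72
P(B|A) = P(A|B)P(B)/P(A) = (5/72)/(37/72) = 5/37

5/37


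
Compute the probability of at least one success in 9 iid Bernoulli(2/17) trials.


P(at least one) = 1 - P(none)
P(none) = (1 - 2/17)^9 = (15/17)^9 = 38443359375/118587876497
P(at least one) = 1 - 38443359375/118587876497 = 80144517122/118587876497

80144517122/118587876497


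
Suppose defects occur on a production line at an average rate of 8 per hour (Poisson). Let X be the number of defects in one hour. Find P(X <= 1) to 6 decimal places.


P(X<=1) = e^(-8)*8^0/0! + e^(-8)*8^1/1!
≈ 0.0003354626 + 0.0026837010
= 0.0030191636
≈ 0.003019

0.003019


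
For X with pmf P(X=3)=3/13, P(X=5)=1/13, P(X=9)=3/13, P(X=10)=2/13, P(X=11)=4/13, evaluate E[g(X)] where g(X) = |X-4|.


E[|X-4|] = sum(g(x)*P(x))
= 1*3/13 + 1*1/13 + 5*3/13 + 6*2/13 + 7*4/13
= 59/13

59/13


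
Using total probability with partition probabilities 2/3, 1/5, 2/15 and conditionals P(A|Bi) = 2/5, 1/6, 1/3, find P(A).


P(A) = P(A|B1)P(B1) + P(A|B2)P(B2) + P(A|B3)P(B3)
= 2/5*2/3 + 1/6*1/5 + 1/3*2/15
= 4/15 + 1/30 + 2/45 = 31/90

31/90


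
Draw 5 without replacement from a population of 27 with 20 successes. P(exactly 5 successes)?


P(X=5) = C(20,5)*C(7,0) / C(27,5)
= 15504*1 / 80730
= 15504/80730 = 2584/13455

2584/13455


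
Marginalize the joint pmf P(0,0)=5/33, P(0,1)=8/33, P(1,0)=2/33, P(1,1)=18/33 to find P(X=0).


P(X=0) = P(0,0)+P(0,1) = 5/33 + 8/33 = 13/33

13/33


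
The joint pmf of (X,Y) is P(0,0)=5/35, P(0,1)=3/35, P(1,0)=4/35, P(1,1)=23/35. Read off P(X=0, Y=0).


Read from table: P(X=0, Y=0) = 5/35 = 1/7

1/7


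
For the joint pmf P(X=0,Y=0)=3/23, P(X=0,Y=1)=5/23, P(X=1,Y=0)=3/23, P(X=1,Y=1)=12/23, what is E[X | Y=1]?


P(Y=1) = 17/23
E[X|Y=1] = (0*5 + 1*12)/17 = 12/17

12/17


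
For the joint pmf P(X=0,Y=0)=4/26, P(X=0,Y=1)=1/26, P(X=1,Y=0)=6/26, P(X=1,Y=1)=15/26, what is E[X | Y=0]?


P(Y=0) = 10/26
E[X|Y=0] = (0*4 + 1*6)/10 = 6/10 = 3/5

3/5


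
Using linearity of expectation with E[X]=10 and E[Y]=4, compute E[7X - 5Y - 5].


E[7X - 5Y - 5] = 7*E[X] - 5*E[Y] - 5
= (7)*(10) + (-5)*(4) + (-5)
= 70 - 20 - 5 = 45

45


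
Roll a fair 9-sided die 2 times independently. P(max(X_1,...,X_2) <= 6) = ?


P(max <= 6) = P(all X_i <= 6) = (P(X_1 <= 6))^2
= (6/9)^2 = (2/3)^2 = 4/9

4/9


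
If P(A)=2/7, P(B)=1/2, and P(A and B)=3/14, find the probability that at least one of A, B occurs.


P(A∪B) = P(A) + P(B) - P(A∩B)
= 2/7 + 1/2 - 3/14 = 4/7

4/7


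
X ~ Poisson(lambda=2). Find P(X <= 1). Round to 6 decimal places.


P(X<=1) = e^(-2)*2^0/0! + e^(-2)*2^1/1!
≈ 0.1353352832 + 0.2706705665
= 0.4060058497
≈ 0.406006

0.406006


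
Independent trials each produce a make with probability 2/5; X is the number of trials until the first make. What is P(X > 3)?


P(X > 3) = P(first 3 trials all fail) = (1-p)^3 = (3/5)^3 = 27/125

27/125


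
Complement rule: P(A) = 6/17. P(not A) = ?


P(A') = 1 - P(A) = 1 - 6/17 = 11/17

11/17


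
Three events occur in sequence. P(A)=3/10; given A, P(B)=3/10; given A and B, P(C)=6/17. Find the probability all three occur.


P(A∩B∩C) = P(A) * P(B|A) * P(C|A∩B)
= 3/10 * 3/10 * 6/17
= 9/100 * 6/17 = 27/850

27/850


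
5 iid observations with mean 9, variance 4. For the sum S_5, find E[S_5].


E[S_n] = n*E[X_1] = 5*9 = 45

45


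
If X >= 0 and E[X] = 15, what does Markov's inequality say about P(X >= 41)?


Markov: P(X >= a) <= E[X]/a
P(X >= 41) <= 15/41

15/41


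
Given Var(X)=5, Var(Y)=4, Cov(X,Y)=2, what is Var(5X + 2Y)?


Var(5X + 2Y) = 5^2*Var(X) + 2^2*Var(Y) + 2*5*2*Cov(X,Y)
= 25*5 + 4*4 + 20*2
= 125 + 16 + 40 = 181

181


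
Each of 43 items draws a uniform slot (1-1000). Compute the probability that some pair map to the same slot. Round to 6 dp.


P(all different) = prod((1000-i)/1000 for i=0..42) = 0.400088
P(at least one match) = 1 - 0.400088 = 0.599912

0.599912


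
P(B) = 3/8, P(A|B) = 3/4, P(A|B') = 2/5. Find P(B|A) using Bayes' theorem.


P(A) = P(A|B)P(B) + P(A|B')P(B') = 3/4*3/8 + 2/5*5/8 = 17/32
P(B|A) = P(A|B)P(B)/P(A) = (9/32)/(17/32) = 9/17

9/17


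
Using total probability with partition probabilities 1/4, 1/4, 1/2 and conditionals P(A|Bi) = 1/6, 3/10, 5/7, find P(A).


P(A) = P(A|B1)P(B1) + P(A|B2)P(B2) + P(A|B3)P(B3)
= 1/6*1/4 + 3/10*1/4 + 5/7*1/2
= 1/24 + 3/40 + 5/14 = 199/420

199/420


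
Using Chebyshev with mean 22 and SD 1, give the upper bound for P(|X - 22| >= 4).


k = 4/1 = 4
Chebyshev: P(|X-mu| >= k*sigma) <= 1/k^2 = 1/4^2 = 1/16

1/16


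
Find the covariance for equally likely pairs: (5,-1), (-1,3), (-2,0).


E[X]=2/3, E[Y]=2/3, E[XY]=-8/3
Cov(X,Y) = E[XY] - E[X]E[Y] = -8/3 - 2/3*2/3 = -28/9

-28/9


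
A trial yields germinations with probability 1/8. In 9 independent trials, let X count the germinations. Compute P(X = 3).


P(X=3) = C(9,3) * p^3 * (1-p)^6
= 84 * 1/512 * 117649/262144
= 2470629/33554432

2470629/33554432


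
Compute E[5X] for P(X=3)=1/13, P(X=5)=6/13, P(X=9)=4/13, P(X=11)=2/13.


E[5X] = sum(g(x)*P(x))
= 15*1/13 + 25*6/13 + 45*4/13 + 55*2/13
= 35

35


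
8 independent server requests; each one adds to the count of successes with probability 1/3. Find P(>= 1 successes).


P(at least one) = 1 - P(none)
P(none) = (1 - 1/3)^8 = (2/3)^8 = 256/6561
P(at least one) = 1 - 256/6561 = 6305/6561

6305/6561


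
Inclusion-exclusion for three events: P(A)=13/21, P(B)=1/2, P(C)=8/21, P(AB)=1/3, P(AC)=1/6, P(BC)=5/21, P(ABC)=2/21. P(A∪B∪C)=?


P(A∪B∪C) = P(A)+P(B)+P(C) - P(AB)-P(AC)-P(BC) + P(ABC)
= 13/21+1/2+8/21 - 1/3-1/6-5/21 + 2/21
= 6/7

6/7


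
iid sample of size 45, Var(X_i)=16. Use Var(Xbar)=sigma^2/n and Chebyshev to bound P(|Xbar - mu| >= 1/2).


Var(Xbar) = Var(X)/n = 16/45
Chebyshev: P(|Xbar-mu| >= 1/2) <= Var(Xbar)/(1/2)^2 = (16/45)/(1/4) = 64/45
Bound exceeds 1, so trivial bound: 1

1


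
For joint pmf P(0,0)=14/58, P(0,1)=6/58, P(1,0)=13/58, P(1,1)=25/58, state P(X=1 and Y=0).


Read from table: P(X=1, Y=0) = 13/58

13/58


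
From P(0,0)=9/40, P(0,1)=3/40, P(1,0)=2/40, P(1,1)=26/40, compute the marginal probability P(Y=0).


P(Y=0) = P(0,0)+P(1,0) = 9/40 + 2/40 = 11/40

11/40


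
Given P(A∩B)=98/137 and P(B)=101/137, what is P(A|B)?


P(A|B) = P(A∩B)/P(B) = (98/137)/(101/137) = 98/101

98/101


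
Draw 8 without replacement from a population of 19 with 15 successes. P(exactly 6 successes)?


P(X=6) = C(15,6)*C(4,2) / C(19,8)
= 5005*6 / 75582
= 30030/75582 = 385/969

385/969


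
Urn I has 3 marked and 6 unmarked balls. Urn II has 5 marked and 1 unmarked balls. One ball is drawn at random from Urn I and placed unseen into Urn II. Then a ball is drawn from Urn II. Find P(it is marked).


P(transfer marked) = 3/9 = 1/3; P(transfer unmarked) = 2/3
If marked transferred: Urn II has 6 marked of 7, so P(marked|marked moved) = 6/7
If unmarked transferred: Urn II has 5 marked of 7, so P(marked|unmarked moved) = 5/7
By total probability: P(marked) = 1/3*6/7 + 2/3*5/7 = 16/21

16/21


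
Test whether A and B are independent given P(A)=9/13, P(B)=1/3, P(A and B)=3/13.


P(A)*P(B) = 9/13*1/3 = 3/13
P(A∩B) = 3/13, which equals P(A)P(B), so independent

Yes, A and B are independent


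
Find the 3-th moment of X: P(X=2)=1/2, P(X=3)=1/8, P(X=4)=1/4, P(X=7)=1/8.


E[X^3] = sum(x^3 * P(x))
= 8*1/2 + 27*1/8 + 64*1/4 + 343*1/8
= 265/4

265/4


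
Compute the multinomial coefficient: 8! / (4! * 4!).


8! = 40320
Denominator: 4!=24 * 4!=24
Coefficient = 40320 / 576 = 70

70
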